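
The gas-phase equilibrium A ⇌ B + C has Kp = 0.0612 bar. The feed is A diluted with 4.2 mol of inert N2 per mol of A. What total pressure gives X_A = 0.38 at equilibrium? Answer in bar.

P = 1.47 bar

Basis: 1 mol A initially; let X = conversion of A. Extent ξ = X.
Moles: n_A = 1 − X; n_B = X; n_C = X; n_I = 4.2 (inert).
Summing: n_T = 5.2 + X.
Kp = p_B p_C / (p_A) with p_i = (n_i/n_T)·P.
At X = 0.38: the mole-fraction product g(X) = Π y_i^ν_i = 0.04174. Since Kp = g(X)·P^{1}, P = (Kp/g)^(1/1) = (0.0612/0.04174)^(1/1) = 1.47 bar.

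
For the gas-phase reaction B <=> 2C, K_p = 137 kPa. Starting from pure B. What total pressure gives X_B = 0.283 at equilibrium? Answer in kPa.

P = 393 kPa

Basis: 1 mol B initially; let X = conversion of B. Extent ξ = X.
Mole table: n_B = 1 − X; n_C = 2X.
Total moles n_T = 1 + X.
K_p = p_C^2 / (p_B) with p_i = (n_i/n_T)·P.
At X = 0.283: the mole-fraction product g(X) = Π y_i^ν_i = 0.3482. Since K_p = g(X)·P^{1}, P = (K_p/g)^(1/1) = (137/0.3482)^(1/1) = 393 kPa.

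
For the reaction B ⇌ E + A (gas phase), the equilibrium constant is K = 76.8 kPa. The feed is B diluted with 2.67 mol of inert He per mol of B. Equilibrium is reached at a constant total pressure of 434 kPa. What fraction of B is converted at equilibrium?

Let X = conversion of B (basis 1 mol B); extent of reaction ξ = X.
At extent ξ: n_B = 1 − X; n_E = X; n_A = X; n_I = 2.67 (inert).
n_T = Σnᵢ = 3.67 + X.
Mole fractions y_i = n_i/n_T; K = p_E p_A / (p_B) with p_i = y_i·P.
Equating to 76.8 kPa and solving on 0 < X < 1: X = 0.569.

X = 0.569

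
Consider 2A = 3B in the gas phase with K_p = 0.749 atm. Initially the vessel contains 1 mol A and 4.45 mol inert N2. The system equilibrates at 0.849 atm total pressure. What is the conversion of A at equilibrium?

X = 0.611

Basis: 1 mol A initially; let X = conversion of A. Extent ξ = 0.5X.
Species balance: n_A = 1 − X; n_B = 1.5X; n_I = 4.45 (inert).
n_T = Σnᵢ = 5.45 + 0.5X.
With p_i = (n_i/n_T)P, K_p = p_B^3 / (p_A^2).
This yields a degree-3 equation in X; solving on (0,1), X = 0.611.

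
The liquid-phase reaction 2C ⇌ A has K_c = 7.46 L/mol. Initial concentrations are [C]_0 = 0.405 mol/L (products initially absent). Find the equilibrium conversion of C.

Let X = conversion of C; extent ξ = 0.405X/2 mol/L.
Concentrations: [C] = 0.405 − 0.405X; [A] = 0.203X.
K_c = [A] / ([C]^2).
This equals 7.46 at X = 0.668 (the root in 0 < X < 1).

X = 0.668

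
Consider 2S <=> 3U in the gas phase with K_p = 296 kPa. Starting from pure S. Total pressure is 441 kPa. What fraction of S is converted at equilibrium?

Take 1 mol S as basis and let X be its fractional conversion, so ξ = 0.5X.
Mole table: n_S = 1 − X; n_U = 1.5X.
Summing: n_T = 1 + 0.5X.
Mole fractions y_i = n_i/n_T; K_p = p_U^3 / (p_S^2) with p_i = y_i·P.
Setting this equal to 296 kPa and taking the physical root (0 < X < 1) gives X = 0.429.

X = 0.429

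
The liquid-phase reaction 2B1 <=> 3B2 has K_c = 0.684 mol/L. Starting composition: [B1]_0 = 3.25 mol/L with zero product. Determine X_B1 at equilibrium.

Let X = conversion of B1; extent ξ = 3.25X/2 mol/L.
Concentrations: [B1] = 3.25 − 3.25X; [B2] = 4.88X.
K_c = [B2]^3 / ([B1]^2).
Solving K_c = 0.684 for X ∈ (0,1): X = 0.310.

X = 0.310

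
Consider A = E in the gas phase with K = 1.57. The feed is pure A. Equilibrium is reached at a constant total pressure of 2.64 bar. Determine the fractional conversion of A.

X = 0.611

Let X = conversion of A (basis 1 mol A); extent of reaction ξ = X.
Moles: n_A = 1 − X; n_E = X.
n_T stays at 1 (no change in mole number).
With p_i = (n_i/n_T)P, K = p_E / (p_A).
Substituting and setting equal to 1.57 gives a polynomial in X; the root in (0,1) is X = 0.611.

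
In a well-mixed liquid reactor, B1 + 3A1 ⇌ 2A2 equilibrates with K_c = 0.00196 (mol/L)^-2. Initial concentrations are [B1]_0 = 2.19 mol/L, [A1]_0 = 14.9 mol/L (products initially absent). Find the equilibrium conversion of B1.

Let X = conversion of B1; extent ξ = 2.19·X mol/L.
Concentrations: [B1] = 2.19 − 2.19X; [A1] = 14.9 − 6.57X; [A2] = 4.38X.
K_c = [A2]^2 / ([B1] [A1]^3).
Solving K_c = 0.00196 for X ∈ (0,1): X = 0.454.

X = 0.454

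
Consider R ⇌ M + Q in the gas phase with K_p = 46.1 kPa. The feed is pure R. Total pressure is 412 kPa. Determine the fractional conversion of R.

Basis: 1 mol R initially; let X = conversion of R. Extent ξ = X.
At extent ξ: n_R = 1 − X; n_M = X; n_Q = X.
Total moles n_T = 1 + X.
With p_i = (n_i/n_T)P, K_p = p_M p_Q / (p_R).
Substituting and setting equal to 46.1 kPa gives a polynomial in X; the root in (0,1) is X = 0.317.

X = 0.317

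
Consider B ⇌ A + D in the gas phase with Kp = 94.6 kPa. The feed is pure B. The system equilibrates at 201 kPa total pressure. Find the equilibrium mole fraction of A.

y_A = 0.361

Let X = conversion of B (basis 1 mol B); extent of reaction ξ = X.
Species balance: n_B = 1 − X; n_A = X; n_D = X.
n_T = Σnᵢ = 1 + X.
With p_i = (n_i/n_T)P, Kp = p_A p_D / (p_B).
This yields a degree-2 equation in X; solving on (0,1), X = 0.566.
Then n_A = 0.566, n_T = 1.57, so y_A = 0.361.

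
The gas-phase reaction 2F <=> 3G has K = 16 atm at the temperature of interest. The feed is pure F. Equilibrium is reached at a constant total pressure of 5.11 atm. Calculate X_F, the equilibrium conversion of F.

Basis: 1 mol F initially; let X = conversion of F. Extent ξ = 0.5X.
Mole table: n_F = 1 − X; n_G = 1.5X.
Total moles n_T = 1 + 0.5X.
With p_i = (n_i/n_T)P, K = p_G^3 / (p_F^2).
Setting this equal to 16 atm and taking the physical root (0 < X < 1) gives X = 0.588.

X = 0.588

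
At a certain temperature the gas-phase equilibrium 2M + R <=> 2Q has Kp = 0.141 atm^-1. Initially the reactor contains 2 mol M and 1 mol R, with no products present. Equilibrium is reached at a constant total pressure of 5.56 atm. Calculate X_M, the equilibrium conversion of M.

Take 2 mol M as basis and let X be its fractional conversion, so ξ = X.
Species balance: n_M = 2 − 2X; n_R = 1 − X; n_Q = 2X.
Summing: n_T = 3 − X.
With p_i = (n_i/n_T)P, Kp = p_Q^2 / (p_M^2 p_R).
Equating to 0.141 atm^-1 and solving on 0 < X < 1: X = 0.310.

X = 0.310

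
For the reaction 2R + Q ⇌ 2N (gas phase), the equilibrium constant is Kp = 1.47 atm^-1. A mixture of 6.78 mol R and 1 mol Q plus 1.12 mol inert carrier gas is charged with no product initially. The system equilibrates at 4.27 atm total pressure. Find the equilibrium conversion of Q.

X = 0.854

Take 1 mol Q as basis and let X be its fractional conversion, so ξ = X.
Mole table: n_R = 6.78 − 2X; n_Q = 1 − X; n_N = 2X; n_I = 1.12 (inert).
n_T = Σnᵢ = 8.9 − X.
Mole fractions y_i = n_i/n_T; Kp = p_N^2 / (p_R^2 p_Q) with p_i = y_i·P.
Substituting and setting equal to 1.47 atm^-1 gives a polynomial in X; the root in (0,1) is X = 0.854.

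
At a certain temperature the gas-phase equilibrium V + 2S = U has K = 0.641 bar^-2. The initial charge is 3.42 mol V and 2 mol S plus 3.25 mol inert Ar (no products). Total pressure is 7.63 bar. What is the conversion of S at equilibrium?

Basis: 2 mol S initially; let X = conversion of S. Extent ξ = X.
Species balance: n_V = 3.42 − X; n_S = 2 − 2X; n_U = X; n_I = 3.25 (inert).
Total moles n_T = 8.67 − 2X.
Mole fractions y_i = n_i/n_T; K = p_U / (p_V p_S^2) with p_i = y_i·P.
This yields a degree-3 equation in X; solving on (0,1), X = 0.698.

X = 0.698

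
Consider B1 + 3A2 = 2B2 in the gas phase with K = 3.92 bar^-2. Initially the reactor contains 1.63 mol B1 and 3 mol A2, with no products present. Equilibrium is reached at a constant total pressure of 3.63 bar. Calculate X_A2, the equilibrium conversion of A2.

Let X = conversion of A2 (basis 3 mol A2); extent of reaction ξ = X.
Species balance: n_B1 = 1.63 − X; n_A2 = 3 − 3X; n_B2 = 2X.
n_T = Σnᵢ = 4.63 − 2X.
y_i = n_i/n_T, p_i = y_i·P. K = p_B2^2 / (p_B1 p_A2^3).
Setting this equal to 3.92 bar^-2 and taking the physical root (0 < X < 1) gives X = 0.740.

X = 0.740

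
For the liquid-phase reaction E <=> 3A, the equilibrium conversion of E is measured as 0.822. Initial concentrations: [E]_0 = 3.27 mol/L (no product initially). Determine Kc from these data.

Let X = conversion of E.
Concentrations: [E] = 3.27 − 3.27X; [A] = 9.81X.
At X = 0.822: [E] = 0.582, [A] = 8.06.
Kc = [A]^3 / ([E]) = 901 (mol/L)^2.

Kc = 901 (mol/L)^2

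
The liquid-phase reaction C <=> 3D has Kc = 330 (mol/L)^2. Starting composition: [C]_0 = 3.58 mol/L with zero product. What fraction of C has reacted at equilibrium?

Let X = conversion of C; extent ξ = 3.58·X mol/L.
Concentrations: [C] = 3.58 − 3.58X; [D] = 10.7X.
Kc = [D]^3 / ([C]).
Setting equal to 330 and solving for X on (0,1) gives X = 0.676.

X = 0.676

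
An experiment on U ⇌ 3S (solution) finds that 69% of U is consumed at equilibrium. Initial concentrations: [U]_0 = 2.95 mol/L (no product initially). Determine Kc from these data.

Kc = 249 (mol/L)^2

Let X = conversion of U.
Concentrations: [U] = 2.95 − 2.95X; [S] = 8.85X.
At X = 0.69: [U] = 0.915, [S] = 6.11.
Kc = [S]^3 / ([U]) = 249 (mol/L)^2.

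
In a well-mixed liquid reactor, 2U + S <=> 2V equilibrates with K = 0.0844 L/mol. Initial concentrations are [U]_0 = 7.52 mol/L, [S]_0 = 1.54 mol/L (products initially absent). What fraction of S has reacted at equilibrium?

X = 0.497

Let X = conversion of S; extent ξ = 1.54·X mol/L.
Concentrations: [U] = 7.52 − 3.08X; [S] = 1.54 − 1.54X; [V] = 3.08X.
K = [V]^2 / ([U]^2 [S]).
Solving K = 0.0844 for X ∈ (0,1): X = 0.497.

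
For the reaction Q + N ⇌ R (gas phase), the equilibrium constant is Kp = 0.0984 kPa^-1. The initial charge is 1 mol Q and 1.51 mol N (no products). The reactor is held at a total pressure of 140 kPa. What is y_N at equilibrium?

Basis: 1 mol Q initially; let X = conversion of Q. Extent ξ = X.
Moles: n_Q = 1 − X; n_N = 1.51 − X; n_R = X.
Summing: n_T = 2.51 − X.
With p_i = (n_i/n_T)P, Kp = p_R / (p_Q p_N).
Equating to 0.0984 kPa^-1 and solving on 0 < X < 1: X = 0.846.
Then n_N = 0.664, n_T = 1.66, so y_N = 0.399.

y_N = 0.399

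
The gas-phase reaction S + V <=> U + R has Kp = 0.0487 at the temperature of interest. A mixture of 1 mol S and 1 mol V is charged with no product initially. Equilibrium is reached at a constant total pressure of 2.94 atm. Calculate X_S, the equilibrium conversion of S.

X = 0.181

Take 1 mol S as basis and let X be its fractional conversion, so ξ = X.
Species balance: n_S = 1 − X; n_V = 1 − X; n_U = X; n_R = X.
Total moles n_T = 2 (Δν = 0, constant).
Mole fractions y_i = n_i/n_T; Kp = p_U p_R / (p_S p_V) with p_i = y_i·P.
Substituting and setting equal to 0.0487 gives a polynomial in X; the root in (0,1) is X = 0.181.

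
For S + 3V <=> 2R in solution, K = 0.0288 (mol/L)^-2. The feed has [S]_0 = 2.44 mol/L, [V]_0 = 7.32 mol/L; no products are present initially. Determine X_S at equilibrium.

Let X = conversion of S; extent ξ = 2.44·X mol/L.
Concentrations: [S] = 2.44 − 2.44X; [V] = 7.32 − 7.32X; [R] = 4.88X.
K = [R]^2 / ([S] [V]^3).
This equals 0.0288 at X = 0.394 (the root in 0 < X < 1).

X = 0.394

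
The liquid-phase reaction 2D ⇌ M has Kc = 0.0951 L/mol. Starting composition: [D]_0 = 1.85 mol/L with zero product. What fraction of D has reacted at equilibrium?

Let X = conversion of D; extent ξ = 1.85X/2 mol/L.
Concentrations: [D] = 1.85 − 1.85X; [M] = 0.925X.
Kc = [M] / ([D]^2).
Setting equal to 0.0951 and solving for X on (0,1) gives X = 0.216.

X = 0.216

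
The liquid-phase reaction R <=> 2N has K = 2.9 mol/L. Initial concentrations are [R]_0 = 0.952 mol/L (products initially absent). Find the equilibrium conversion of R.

Let X = conversion of R; extent ξ = 0.952·X mol/L.
Concentrations: [R] = 0.952 − 0.952X; [N] = 1.9X.
K = [N]^2 / ([R]).
Equating to 2.9 mol/L: the physical root is X = 0.571.

X = 0.571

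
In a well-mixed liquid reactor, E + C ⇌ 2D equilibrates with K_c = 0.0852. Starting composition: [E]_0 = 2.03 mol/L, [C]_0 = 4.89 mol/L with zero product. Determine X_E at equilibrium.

X = 0.195

Let X = conversion of E; extent ξ = 2.03·X mol/L.
Concentrations: [E] = 2.03 − 2.03X; [C] = 4.89 − 2.03X; [D] = 4.06X.
K_c = [D]^2 / ([E] [C]).
Equating to 0.0852: the physical root is X = 0.195.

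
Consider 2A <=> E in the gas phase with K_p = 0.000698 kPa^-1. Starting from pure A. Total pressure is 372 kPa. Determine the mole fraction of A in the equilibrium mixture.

y_A = 0.824

Basis: 1 mol A initially; let X = conversion of A. Extent ξ = 0.5X.
Species balance: n_A = 1 − X; n_E = 0.5X.
Summing: n_T = 1 − 0.5X.
With p_i = (n_i/n_T)P, K_p = p_E / (p_A^2).
Substituting and setting equal to 0.000698 kPa^-1 gives a polynomial in X; the root in (0,1) is X = 0.300.
Then n_A = 0.7, n_T = 0.85, so y_A = 0.824.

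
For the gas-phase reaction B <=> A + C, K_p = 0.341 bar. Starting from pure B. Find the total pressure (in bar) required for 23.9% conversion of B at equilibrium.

Take 1 mol B as basis and let X be its fractional conversion, so ξ = X.
At extent ξ: n_B = 1 − X; n_A = X; n_C = X.
n_T = Σnᵢ = 1 + X.
K_p = p_A p_C / (p_B) with p_i = (n_i/n_T)·P.
At X = 0.239: the mole-fraction product g(X) = Π y_i^ν_i = 0.06058. Since K_p = g(X)·P^{1}, P = (K_p/g)^(1/1) = (0.341/0.06058)^(1/1) = 5.63 bar.

P = 5.63 bar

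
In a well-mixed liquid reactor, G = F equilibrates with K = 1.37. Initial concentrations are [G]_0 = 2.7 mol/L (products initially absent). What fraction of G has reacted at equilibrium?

Let X = conversion of G; extent ξ = 2.7·X mol/L.
Concentrations: [G] = 2.7 − 2.7X; [F] = 2.7X.
K = [F] / ([G]).
This equals 1.37 at X = 0.578 (the root in 0 < X < 1).

X = 0.578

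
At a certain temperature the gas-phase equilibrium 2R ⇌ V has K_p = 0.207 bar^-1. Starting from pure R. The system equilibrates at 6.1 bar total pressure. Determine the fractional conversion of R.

Let X = conversion of R (basis 1 mol R); extent of reaction ξ = 0.5X.
At extent ξ: n_R = 1 − X; n_V = 0.5X.
Total moles n_T = 1 − 0.5X.
With p_i = (n_i/n_T)P, K_p = p_V / (p_R^2).
Substituting and setting equal to 0.207 bar^-1 gives a polynomial in X; the root in (0,1) is X = 0.593.

X = 0.593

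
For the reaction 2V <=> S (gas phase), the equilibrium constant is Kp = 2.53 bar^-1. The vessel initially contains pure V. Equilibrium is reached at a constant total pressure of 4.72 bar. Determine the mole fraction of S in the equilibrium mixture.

y_S = 0.749

Basis: 1 mol V initially; let X = conversion of V. Extent ξ = 0.5X.
Mole table: n_V = 1 − X; n_S = 0.5X.
n_T = Σnᵢ = 1 − 0.5X.
With p_i = (n_i/n_T)P, Kp = p_S / (p_V^2).
This yields a degree-2 equation in X; solving on (0,1), X = 0.857.
Then n_S = 0.428, n_T = 0.572, so y_S = 0.749.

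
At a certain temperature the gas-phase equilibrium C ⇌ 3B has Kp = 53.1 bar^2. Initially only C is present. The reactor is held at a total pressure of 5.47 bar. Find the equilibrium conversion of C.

Take 1 mol C as basis and let X be its fractional conversion, so ξ = X.
Moles: n_C = 1 − X; n_B = 3X.
Summing: n_T = 1 + 2X.
With p_i = (n_i/n_T)P, Kp = p_B^3 / (p_C).
Substituting and setting equal to 53.1 bar^2 gives a polynomial in X; the root in (0,1) is X = 0.508.

X = 0.508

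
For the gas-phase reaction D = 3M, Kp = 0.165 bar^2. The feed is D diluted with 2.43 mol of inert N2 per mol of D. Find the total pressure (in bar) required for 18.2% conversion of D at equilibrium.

P = 3.45 bar

Let X = conversion of D (basis 1 mol D); extent of reaction ξ = X.
At extent ξ: n_D = 1 − X; n_M = 3X; n_I = 2.43 (inert).
Total moles n_T = 3.43 + 2X.
Kp = p_M^3 / (p_D) with p_i = (n_i/n_T)·P.
At X = 0.182: the mole-fraction product g(X) = Π y_i^ν_i = 0.01382. Since Kp = g(X)·P^{2}, P = (Kp/g)^(1/2) = (0.165/0.01382)^(1/2) = 3.45 bar.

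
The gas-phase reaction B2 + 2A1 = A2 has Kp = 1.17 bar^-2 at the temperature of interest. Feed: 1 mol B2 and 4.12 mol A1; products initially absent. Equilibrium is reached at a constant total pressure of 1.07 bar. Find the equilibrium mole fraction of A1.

y_A1 = 0.764

Basis: 1 mol B2 initially; let X = conversion of B2. Extent ξ = X.
At extent ξ: n_B2 = 1 − X; n_A1 = 4.12 − 2X; n_A2 = X.
Total moles n_T = 5.12 − 2X.
y_i = n_i/n_T, p_i = y_i·P. Kp = p_A2 / (p_B2 p_A1^2).
Setting this equal to 1.17 bar^-2 and taking the physical root (0 < X < 1) gives X = 0.439.
Then n_A1 = 3.24, n_T = 4.24, so y_A1 = 0.764.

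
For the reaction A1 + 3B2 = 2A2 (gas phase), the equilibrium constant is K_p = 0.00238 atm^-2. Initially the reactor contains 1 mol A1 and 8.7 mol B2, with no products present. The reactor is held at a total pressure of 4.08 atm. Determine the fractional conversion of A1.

Let X = conversion of A1 (basis 1 mol A1); extent of reaction ξ = X.
Species balance: n_A1 = 1 − X; n_B2 = 8.7 − 3X; n_A2 = 2X.
Summing: n_T = 9.7 − 2X.
With p_i = (n_i/n_T)P, K_p = p_A2^2 / (p_A1 p_B2^3).
Equating to 0.00238 atm^-2 and solving on 0 < X < 1: X = 0.217.

X = 0.217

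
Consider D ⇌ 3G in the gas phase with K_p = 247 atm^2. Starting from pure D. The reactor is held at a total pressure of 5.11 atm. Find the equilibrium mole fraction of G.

Take 1 mol D as basis and let X be its fractional conversion, so ξ = X.
Moles: n_D = 1 − X; n_G = 3X.
n_T = Σnᵢ = 1 + 2X.
Mole fractions y_i = n_i/n_T; K_p = p_G^3 / (p_D) with p_i = y_i·P.
Setting this equal to 247 atm^2 and taking the physical root (0 < X < 1) gives X = 0.789.
Then n_G = 2.37, n_T = 2.58, so y_G = 0.918.

y_G = 0.918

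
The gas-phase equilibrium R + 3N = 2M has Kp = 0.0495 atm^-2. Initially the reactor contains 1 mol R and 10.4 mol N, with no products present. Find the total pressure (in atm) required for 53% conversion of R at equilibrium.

Basis: 1 mol R initially; let X = conversion of R. Extent ξ = X.
Mole table: n_R = 1 − X; n_N = 10.4 − 3X; n_M = 2X.
n_T = Σnᵢ = 11.4 − 2X.
Kp = p_M^2 / (p_R p_N^3) with p_i = (n_i/n_T)·P.
At X = 0.53: the mole-fraction product g(X) = Π y_i^ν_i = 0.3738. Since Kp = g(X)·P^{-2}, P = (g/Kp)^(1/2) = (0.3738/0.0495)^(1/2) = 2.75 atm.

P = 2.75 atm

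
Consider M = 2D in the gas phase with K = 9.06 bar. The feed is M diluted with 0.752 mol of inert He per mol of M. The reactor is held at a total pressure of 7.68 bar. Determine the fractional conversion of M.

X = 0.552

Let X = conversion of M (basis 1 mol M); extent of reaction ξ = X.
At extent ξ: n_M = 1 − X; n_D = 2X; n_I = 0.752 (inert).
Summing: n_T = 1.75 + X.
Mole fractions y_i = n_i/n_T; K = p_D^2 / (p_M) with p_i = y_i·P.
Setting this equal to 9.06 bar and taking the physical root (0 < X < 1) gives X = 0.552.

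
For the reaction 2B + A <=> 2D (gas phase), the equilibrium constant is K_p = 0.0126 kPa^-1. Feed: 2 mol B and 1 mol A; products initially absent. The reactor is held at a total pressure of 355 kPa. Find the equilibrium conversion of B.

Let X = conversion of B (basis 2 mol B); extent of reaction ξ = X.
Species balance: n_B = 2 − 2X; n_A = 1 − X; n_D = 2X.
Total moles n_T = 3 − X.
Mole fractions y_i = n_i/n_T; K_p = p_D^2 / (p_B^2 p_A) with p_i = y_i·P.
Setting this equal to 0.0126 kPa^-1 and taking the physical root (0 < X < 1) gives X = 0.488.

X = 0.488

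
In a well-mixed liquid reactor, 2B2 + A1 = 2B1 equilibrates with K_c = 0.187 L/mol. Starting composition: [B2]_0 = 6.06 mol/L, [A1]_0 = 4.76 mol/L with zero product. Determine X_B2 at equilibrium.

X = 0.444

Let X = conversion of B2; extent ξ = 6.06X/2 mol/L.
Concentrations: [B2] = 6.06 − 6.06X; [A1] = 4.76 − 3.03X; [B1] = 6.06X.
K_c = [B1]^2 / ([B2]^2 [A1]).
Solving K_c = 0.187 for X ∈ (0,1): X = 0.444.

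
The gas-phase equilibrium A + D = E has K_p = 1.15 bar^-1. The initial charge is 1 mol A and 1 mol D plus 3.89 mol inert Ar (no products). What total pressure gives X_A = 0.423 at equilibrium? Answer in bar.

Basis: 1 mol A initially; let X = conversion of A. Extent ξ = X.
Mole table: n_A = 1 − X; n_D = 1 − X; n_E = X; n_I = 3.89 (inert).
Total moles n_T = 5.89 − X.
K_p = p_E / (p_A p_D) with p_i = (n_i/n_T)·P.
At X = 0.423: the mole-fraction product g(X) = Π y_i^ν_i = 6.946. Since K_p = g(X)·P^{-1}, P = (g/K_p)^(1/1) = (6.946/1.15)^(1/1) = 6.04 bar.

P = 6.04 bar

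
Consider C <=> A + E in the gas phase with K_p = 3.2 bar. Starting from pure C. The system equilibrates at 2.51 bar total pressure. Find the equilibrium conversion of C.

Take 1 mol C as basis and let X be its fractional conversion, so ξ = X.
Moles: n_C = 1 − X; n_A = X; n_E = X.
Summing: n_T = 1 + X.
With p_i = (n_i/n_T)P, K_p = p_A p_E / (p_C).
This yields a degree-2 equation in X; solving on (0,1), X = 0.749.

X = 0.749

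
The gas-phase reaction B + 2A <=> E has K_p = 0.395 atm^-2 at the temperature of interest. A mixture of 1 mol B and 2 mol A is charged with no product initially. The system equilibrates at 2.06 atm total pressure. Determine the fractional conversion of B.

Take 1 mol B as basis and let X be its fractional conversion, so ξ = X.
Moles: n_B = 1 − X; n_A = 2 − 2X; n_E = X.
Total moles n_T = 3 − 2X.
y_i = n_i/n_T, p_i = y_i·P. K_p = p_E / (p_B p_A^2).
Setting this equal to 0.395 atm^-2 and taking the physical root (0 < X < 1) gives X = 0.349.

X = 0.349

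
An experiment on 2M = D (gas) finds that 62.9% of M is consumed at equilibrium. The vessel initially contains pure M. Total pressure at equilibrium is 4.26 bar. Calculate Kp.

Basis: 1 mol M initially; let X = conversion of M. Extent ξ = 0.5X.
At extent ξ: n_M = 1 − X; n_D = 0.5X.
Total moles n_T = 1 − 0.5X.
At X = 0.629: n_M = 0.371, n_D = 0.315, n_T = 0.685.
p_i = (n_i/n_T)·P. Kp = p_D / (p_M^2) = 0.368 bar^-1.

Kp = 0.368 bar^-1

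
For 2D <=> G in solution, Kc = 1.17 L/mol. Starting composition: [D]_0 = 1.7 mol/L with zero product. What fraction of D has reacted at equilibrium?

X = 0.609

Let X = conversion of D; extent ξ = 1.7X/2 mol/L.
Concentrations: [D] = 1.7 − 1.7X; [G] = 0.85X.
Kc = [G] / ([D]^2).
Solving Kc = 1.17 for X ∈ (0,1): X = 0.609.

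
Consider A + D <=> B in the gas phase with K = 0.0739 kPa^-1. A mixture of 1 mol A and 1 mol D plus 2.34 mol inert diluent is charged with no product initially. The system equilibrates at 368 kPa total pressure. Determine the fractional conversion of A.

X = 0.695

Let X = conversion of A (basis 1 mol A); extent of reaction ξ = X.
Mole table: n_A = 1 − X; n_D = 1 − X; n_B = X; n_I = 2.34 (inert).
n_T = Σnᵢ = 4.34 − X.
Mole fractions y_i = n_i/n_T; K = p_B / (p_A p_D) with p_i = y_i·P.
This yields a degree-2 equation in X; solving on (0,1), X = 0.695.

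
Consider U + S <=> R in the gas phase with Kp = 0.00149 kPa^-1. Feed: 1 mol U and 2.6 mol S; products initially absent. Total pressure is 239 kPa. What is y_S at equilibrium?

y_S = 0.706

Let X = conversion of U (basis 1 mol U); extent of reaction ξ = X.
Mole table: n_U = 1 − X; n_S = 2.6 − X; n_R = X.
Summing: n_T = 3.6 − X.
With p_i = (n_i/n_T)P, Kp = p_R / (p_U p_S).
Setting this equal to 0.00149 kPa^-1 and taking the physical root (0 < X < 1) gives X = 0.201.
Then n_S = 2.4, n_T = 3.4, so y_S = 0.706.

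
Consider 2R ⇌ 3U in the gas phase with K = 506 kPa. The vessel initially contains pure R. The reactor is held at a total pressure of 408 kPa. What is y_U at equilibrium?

y_U = 0.592

Basis: 1 mol R initially; let X = conversion of R. Extent ξ = 0.5X.
Mole table: n_R = 1 − X; n_U = 1.5X.
Summing: n_T = 1 + 0.5X.
Mole fractions y_i = n_i/n_T; K = p_U^3 / (p_R^2) with p_i = y_i·P.
Substituting and setting equal to 506 kPa gives a polynomial in X; the root in (0,1) is X = 0.491.
Then n_U = 0.737, n_T = 1.25, so y_U = 0.592.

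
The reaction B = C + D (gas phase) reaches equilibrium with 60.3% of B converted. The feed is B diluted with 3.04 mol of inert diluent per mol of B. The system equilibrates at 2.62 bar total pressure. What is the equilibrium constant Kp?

Kp = 0.517 bar

Basis: 1 mol B initially; let X = conversion of B. Extent ξ = X.
Species balance: n_B = 1 − X; n_C = X; n_D = X; n_I = 3.04 (inert).
Summing: n_T = 4.04 + X.
At X = 0.603: n_B = 0.397, n_C = 0.603, n_D = 0.603, n_T = 4.64.
p_i = (n_i/n_T)·P. Kp = p_C p_D / (p_B) = 0.517 bar.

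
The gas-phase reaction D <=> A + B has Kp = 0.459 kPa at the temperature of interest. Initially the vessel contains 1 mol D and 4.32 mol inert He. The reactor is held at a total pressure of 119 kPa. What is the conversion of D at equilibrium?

Take 1 mol D as basis and let X be its fractional conversion, so ξ = X.
Species balance: n_D = 1 − X; n_A = X; n_B = X; n_I = 4.32 (inert).
Summing: n_T = 5.32 + X.
Mole fractions y_i = n_i/n_T; Kp = p_A p_B / (p_D) with p_i = y_i·P.
This yields a degree-2 equation in X; solving on (0,1), X = 0.135.

X = 0.135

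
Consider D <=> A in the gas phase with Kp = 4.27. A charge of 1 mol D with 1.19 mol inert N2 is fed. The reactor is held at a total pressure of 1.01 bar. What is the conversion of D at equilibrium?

X = 0.810

Let X = conversion of D (basis 1 mol D); extent of reaction ξ = X.
At extent ξ: n_D = 1 − X; n_A = X; n_I = 1.19 (inert).
Total moles n_T = 2.19 (Δν = 0, constant).
Mole fractions y_i = n_i/n_T; Kp = p_A / (p_D) with p_i = y_i·P.
This yields a degree-1 equation in X; solving on (0,1), X = 0.810.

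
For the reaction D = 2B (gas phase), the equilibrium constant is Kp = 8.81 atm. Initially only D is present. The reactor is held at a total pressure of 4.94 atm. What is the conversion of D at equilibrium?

Let X = conversion of D (basis 1 mol D); extent of reaction ξ = X.
Moles: n_D = 1 − X; n_B = 2X.
n_T = Σnᵢ = 1 + X.
With p_i = (n_i/n_T)P, Kp = p_B^2 / (p_D).
This yields a degree-2 equation in X; solving on (0,1), X = 0.555.

X = 0.555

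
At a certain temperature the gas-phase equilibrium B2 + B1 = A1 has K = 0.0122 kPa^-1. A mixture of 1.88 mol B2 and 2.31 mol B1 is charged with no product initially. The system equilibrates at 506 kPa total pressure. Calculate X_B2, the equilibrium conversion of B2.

X = 0.685

Basis: 1.88 mol B2 initially; let X = conversion of B2. Extent ξ = 1.88X.
Species balance: n_B2 = 1.88 − 1.88X; n_B1 = 2.31 − 1.88X; n_A1 = 1.88X.
n_T = Σnᵢ = 4.19 − 1.88X.
Mole fractions y_i = n_i/n_T; K = p_A1 / (p_B2 p_B1) with p_i = y_i·P.
Substituting and setting equal to 0.0122 kPa^-1 gives a polynomial in X; the root in (0,1) is X = 0.685.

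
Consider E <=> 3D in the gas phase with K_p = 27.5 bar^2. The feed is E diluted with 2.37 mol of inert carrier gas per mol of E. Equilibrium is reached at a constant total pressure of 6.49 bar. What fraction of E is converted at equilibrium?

Take 1 mol E as basis and let X be its fractional conversion, so ξ = X.
Moles: n_E = 1 − X; n_D = 3X; n_I = 2.37 (inert).
Summing: n_T = 3.37 + 2X.
y_i = n_i/n_T, p_i = y_i·P. K_p = p_D^3 / (p_E).
This yields a degree-3 equation in X; solving on (0,1), X = 0.590.

X = 0.590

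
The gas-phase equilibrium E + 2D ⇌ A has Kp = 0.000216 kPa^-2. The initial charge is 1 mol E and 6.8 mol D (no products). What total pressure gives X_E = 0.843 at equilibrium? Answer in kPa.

Take 1 mol E as basis and let X be its fractional conversion, so ξ = X.
Moles: n_E = 1 − X; n_D = 6.8 − 2X; n_A = X.
Total moles n_T = 7.8 − 2X.
Kp = p_A / (p_E p_D^2) with p_i = (n_i/n_T)·P.
At X = 0.843: the mole-fraction product g(X) = Π y_i^ν_i = 7.675. Since Kp = g(X)·P^{-2}, P = (g/Kp)^(1/2) = (7.675/0.000216)^(1/2) = 188 kPa.

P = 188 kPa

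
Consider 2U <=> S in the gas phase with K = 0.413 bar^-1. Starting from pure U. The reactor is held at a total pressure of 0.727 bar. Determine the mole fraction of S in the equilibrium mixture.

y_S = 0.195

Basis: 1 mol U initially; let X = conversion of U. Extent ξ = 0.5X.
At extent ξ: n_U = 1 − X; n_S = 0.5X.
Total moles n_T = 1 − 0.5X.
y_i = n_i/n_T, p_i = y_i·P. K = p_S / (p_U^2).
Substituting and setting equal to 0.413 bar^-1 gives a polynomial in X; the root in (0,1) is X = 0.326.
Then n_S = 0.163, n_T = 0.837, so y_S = 0.195.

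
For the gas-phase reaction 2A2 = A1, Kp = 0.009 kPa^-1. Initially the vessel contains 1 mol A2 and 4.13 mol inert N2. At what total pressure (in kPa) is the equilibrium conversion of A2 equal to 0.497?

P = 533 kPa

Let X = conversion of A2 (basis 1 mol A2); extent of reaction ξ = 0.5X.
Moles: n_A2 = 1 − X; n_A1 = 0.5X; n_I = 4.13 (inert).
Total moles n_T = 5.13 − 0.5X.
Kp = p_A1 / (p_A2^2) with p_i = (n_i/n_T)·P.
At X = 0.497: the mole-fraction product g(X) = Π y_i^ν_i = 4.795. Since Kp = g(X)·P^{-1}, P = (g/Kp)^(1/1) = (4.795/0.009)^(1/1) = 533 kPa.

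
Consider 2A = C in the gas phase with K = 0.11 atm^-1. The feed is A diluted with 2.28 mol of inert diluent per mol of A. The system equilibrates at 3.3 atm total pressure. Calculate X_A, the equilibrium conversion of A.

Take 1 mol A as basis and let X be its fractional conversion, so ξ = 0.5X.
Species balance: n_A = 1 − X; n_C = 0.5X; n_I = 2.28 (inert).
n_T = Σnᵢ = 3.28 − 0.5X.
Mole fractions y_i = n_i/n_T; K = p_C / (p_A^2) with p_i = y_i·P.
Setting this equal to 0.11 atm^-1 and taking the physical root (0 < X < 1) gives X = 0.160.

X = 0.160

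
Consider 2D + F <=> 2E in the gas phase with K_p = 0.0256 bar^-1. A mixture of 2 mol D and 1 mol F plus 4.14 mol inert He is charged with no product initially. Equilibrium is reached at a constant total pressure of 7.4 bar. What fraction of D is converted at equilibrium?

X = 0.133

Take 2 mol D as basis and let X be its fractional conversion, so ξ = X.
Mole table: n_D = 2 − 2X; n_F = 1 − X; n_E = 2X; n_I = 4.14 (inert).
Summing: n_T = 7.14 − X.
y_i = n_i/n_T, p_i = y_i·P. K_p = p_E^2 / (p_D^2 p_F).
This yields a degree-3 equation in X; solving on (0,1), X = 0.133.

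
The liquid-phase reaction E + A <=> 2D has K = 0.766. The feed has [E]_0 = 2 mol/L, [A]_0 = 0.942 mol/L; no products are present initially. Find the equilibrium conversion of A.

X = 0.430

Let X = conversion of A; extent ξ = 0.942·X mol/L.
Concentrations: [E] = 2 − 0.942X; [A] = 0.942 − 0.942X; [D] = 1.88X.
K = [D]^2 / ([E] [A]).
Equating to 0.766: the physical root is X = 0.430.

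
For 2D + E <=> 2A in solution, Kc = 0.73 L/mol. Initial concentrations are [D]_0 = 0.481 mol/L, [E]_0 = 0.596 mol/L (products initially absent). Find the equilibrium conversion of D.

X = 0.378

Let X = conversion of D; extent ξ = 0.481X/2 mol/L.
Concentrations: [D] = 0.481 − 0.481X; [E] = 0.596 − 0.24X; [A] = 0.481X.
Kc = [A]^2 / ([D]^2 [E]).
Solving Kc = 0.73 for X ∈ (0,1): X = 0.378.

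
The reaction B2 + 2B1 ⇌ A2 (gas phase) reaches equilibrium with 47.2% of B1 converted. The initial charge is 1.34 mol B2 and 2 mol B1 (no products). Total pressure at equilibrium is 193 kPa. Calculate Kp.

Take 2 mol B1 as basis and let X be its fractional conversion, so ξ = X.
At extent ξ: n_B2 = 1.34 − X; n_B1 = 2 − 2X; n_A2 = X.
n_T = Σnᵢ = 3.34 − 2X.
At X = 0.472: n_B2 = 0.868, n_B1 = 1.06, n_A2 = 0.472, n_T = 2.4.
p_i = (n_i/n_T)·P. Kp = p_A2 / (p_B2 p_B1^2) = 7.52e-05 kPa^-2.

Kp = 7.52e-05 kPa^-2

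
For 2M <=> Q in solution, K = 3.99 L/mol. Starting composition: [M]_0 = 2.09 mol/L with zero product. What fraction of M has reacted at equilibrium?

Let X = conversion of M; extent ξ = 2.09X/2 mol/L.
Concentrations: [M] = 2.09 − 2.09X; [Q] = 1.04X.
K = [Q] / ([M]^2).
Equating to 3.99 L/mol: the physical root is X = 0.783.

X = 0.783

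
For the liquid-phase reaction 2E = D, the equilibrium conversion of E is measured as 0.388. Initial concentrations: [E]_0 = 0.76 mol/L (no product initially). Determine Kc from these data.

Kc = 0.682 L/mol

Let X = conversion of E.
Concentrations: [E] = 0.76 − 0.76X; [D] = 0.38X.
At X = 0.388: [E] = 0.465, [D] = 0.147.
Kc = [D] / ([E]^2) = 0.682 L/mol.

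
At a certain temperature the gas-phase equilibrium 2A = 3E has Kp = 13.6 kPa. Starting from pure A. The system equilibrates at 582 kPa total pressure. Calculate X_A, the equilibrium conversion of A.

X = 0.173

Take 1 mol A as basis and let X be its fractional conversion, so ξ = 0.5X.
Species balance: n_A = 1 − X; n_E = 1.5X.
Total moles n_T = 1 + 0.5X.
y_i = n_i/n_T, p_i = y_i·P. Kp = p_E^3 / (p_A^2).
Equating to 13.6 kPa and solving on 0 < X < 1: X = 0.173.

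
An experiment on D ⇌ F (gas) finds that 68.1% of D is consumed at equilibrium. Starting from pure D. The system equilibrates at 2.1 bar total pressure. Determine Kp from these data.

Take 1 mol D as basis and let X be its fractional conversion, so ξ = X.
At extent ξ: n_D = 1 − X; n_F = X.
Since Δν = 0, n_T = 1 throughout.
At X = 0.681: n_D = 0.319, n_F = 0.681, n_T = 1.
p_i = (n_i/n_T)·P. Kp = p_F / (p_D) = 2.13.

Kp = 2.13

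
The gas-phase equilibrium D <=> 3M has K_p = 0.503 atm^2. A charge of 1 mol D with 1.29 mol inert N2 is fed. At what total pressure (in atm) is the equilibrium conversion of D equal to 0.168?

Take 1 mol D as basis and let X be its fractional conversion, so ξ = X.
Moles: n_D = 1 − X; n_M = 3X; n_I = 1.29 (inert).
Summing: n_T = 2.29 + 2X.
K_p = p_M^3 / (p_D) with p_i = (n_i/n_T)·P.
At X = 0.168: the mole-fraction product g(X) = Π y_i^ν_i = 0.02231. Since K_p = g(X)·P^{2}, P = (K_p/g)^(1/2) = (0.503/0.02231)^(1/2) = 4.75 atm.

P = 4.75 atm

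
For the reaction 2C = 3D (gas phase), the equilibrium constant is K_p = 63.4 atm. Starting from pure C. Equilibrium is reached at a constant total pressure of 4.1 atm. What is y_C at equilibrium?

Let X = conversion of C (basis 1 mol C); extent of reaction ξ = 0.5X.
At extent ξ: n_C = 1 − X; n_D = 1.5X.
n_T = Σnᵢ = 1 + 0.5X.
y_i = n_i/n_T, p_i = y_i·P. K_p = p_D^3 / (p_C^2).
Equating to 63.4 atm and solving on 0 < X < 1: X = 0.744.
Then n_C = 0.256, n_T = 1.37, so y_C = 0.187.

y_C = 0.187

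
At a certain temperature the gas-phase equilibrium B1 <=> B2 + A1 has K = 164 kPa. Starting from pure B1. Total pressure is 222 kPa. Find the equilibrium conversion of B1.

X = 0.652

Basis: 1 mol B1 initially; let X = conversion of B1. Extent ξ = X.
Moles: n_B1 = 1 − X; n_B2 = X; n_A1 = X.
n_T = Σnᵢ = 1 + X.
Mole fractions y_i = n_i/n_T; K = p_B2 p_A1 / (p_B1) with p_i = y_i·P.
Setting this equal to 164 kPa and taking the physical root (0 < X < 1) gives X = 0.652.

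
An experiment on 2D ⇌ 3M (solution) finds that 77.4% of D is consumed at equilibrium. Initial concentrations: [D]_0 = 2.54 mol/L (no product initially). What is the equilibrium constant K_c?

Let X = conversion of D.
Concentrations: [D] = 2.54 − 2.54X; [M] = 3.81X.
At X = 0.774: [D] = 0.574, [M] = 2.95.
K_c = [M]^3 / ([D]^2) = 77.8 mol/L.

K_c = 77.8 mol/L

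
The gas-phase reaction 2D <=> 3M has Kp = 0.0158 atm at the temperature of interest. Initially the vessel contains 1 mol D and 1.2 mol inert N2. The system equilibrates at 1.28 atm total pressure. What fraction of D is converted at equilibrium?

X = 0.178

Basis: 1 mol D initially; let X = conversion of D. Extent ξ = 0.5X.
Species balance: n_D = 1 − X; n_M = 1.5X; n_I = 1.2 (inert).
Summing: n_T = 2.2 + 0.5X.
Mole fractions y_i = n_i/n_T; Kp = p_M^3 / (p_D^2) with p_i = y_i·P.
Substituting and setting equal to 0.0158 atm gives a polynomial in X; the root in (0,1) is X = 0.178.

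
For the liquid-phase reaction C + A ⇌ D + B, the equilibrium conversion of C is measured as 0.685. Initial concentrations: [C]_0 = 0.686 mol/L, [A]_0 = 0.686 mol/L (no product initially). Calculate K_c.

K_c = 4.73

Let X = conversion of C.
Concentrations: [C] = 0.686 − 0.686X; [A] = 0.686 − 0.686X; [D] = 0.686X; [B] = 0.686X.
At X = 0.685: [C] = 0.216, [A] = 0.216, [D] = 0.47, [B] = 0.47.
K_c = [D] [B] / ([C] [A]) = 4.73.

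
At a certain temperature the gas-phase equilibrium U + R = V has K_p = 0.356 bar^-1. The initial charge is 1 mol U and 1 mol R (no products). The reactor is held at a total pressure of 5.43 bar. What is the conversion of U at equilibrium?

X = 0.416

Basis: 1 mol U initially; let X = conversion of U. Extent ξ = X.
At extent ξ: n_U = 1 − X; n_R = 1 − X; n_V = X.
n_T = Σnᵢ = 2 − X.
With p_i = (n_i/n_T)P, K_p = p_V / (p_U p_R).
Equating to 0.356 bar^-1 and solving on 0 < X < 1: X = 0.416.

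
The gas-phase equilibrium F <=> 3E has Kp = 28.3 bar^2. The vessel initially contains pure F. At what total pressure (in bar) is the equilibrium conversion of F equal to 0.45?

P = 4.78 bar

Take 1 mol F as basis and let X be its fractional conversion, so ξ = X.
Species balance: n_F = 1 − X; n_E = 3X.
n_T = Σnᵢ = 1 + 2X.
Kp = p_E^3 / (p_F) with p_i = (n_i/n_T)·P.
At X = 0.45: the mole-fraction product g(X) = Π y_i^ν_i = 1.239. Since Kp = g(X)·P^{2}, P = (Kp/g)^(1/2) = (28.3/1.239)^(1/2) = 4.78 bar.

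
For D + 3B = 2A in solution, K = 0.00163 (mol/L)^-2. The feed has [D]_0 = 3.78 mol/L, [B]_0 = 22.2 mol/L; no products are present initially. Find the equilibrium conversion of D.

Let X = conversion of D; extent ξ = 3.78·X mol/L.
Concentrations: [D] = 3.78 − 3.78X; [B] = 22.2 − 11.3X; [A] = 7.56X.
K = [A]^2 / ([D] [B]^3).
Solving K = 0.00163 for X ∈ (0,1): X = 0.497.

X = 0.497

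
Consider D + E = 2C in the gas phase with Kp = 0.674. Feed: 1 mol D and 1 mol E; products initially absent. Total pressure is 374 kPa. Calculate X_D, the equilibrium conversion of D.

Take 1 mol D as basis and let X be its fractional conversion, so ξ = X.
At extent ξ: n_D = 1 − X; n_E = 1 − X; n_C = 2X.
Total moles n_T = 2 (Δν = 0, constant).
Mole fractions y_i = n_i/n_T; Kp = p_C^2 / (p_D p_E) with p_i = y_i·P.
Setting this equal to 0.674 and taking the physical root (0 < X < 1) gives X = 0.291.

X = 0.291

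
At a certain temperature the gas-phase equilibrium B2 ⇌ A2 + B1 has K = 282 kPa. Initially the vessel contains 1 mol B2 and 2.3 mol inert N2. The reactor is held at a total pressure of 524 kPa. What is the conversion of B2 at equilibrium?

X = 0.745

Basis: 1 mol B2 initially; let X = conversion of B2. Extent ξ = X.
Species balance: n_B2 = 1 − X; n_A2 = X; n_B1 = X; n_I = 2.3 (inert).
Total moles n_T = 3.3 + X.
Mole fractions y_i = n_i/n_T; K = p_A2 p_B1 / (p_B2) with p_i = y_i·P.
Setting this equal to 282 kPa and taking the physical root (0 < X < 1) gives X = 0.745.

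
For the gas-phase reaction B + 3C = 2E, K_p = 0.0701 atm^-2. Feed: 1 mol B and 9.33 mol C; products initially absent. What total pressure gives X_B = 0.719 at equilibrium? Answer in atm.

Take 1 mol B as basis and let X be its fractional conversion, so ξ = X.
Mole table: n_B = 1 − X; n_C = 9.33 − 3X; n_E = 2X.
Total moles n_T = 10.3 − 2X.
K_p = p_E^2 / (p_B p_C^3) with p_i = (n_i/n_T)·P.
At X = 0.719: the mole-fraction product g(X) = Π y_i^ν_i = 1.577. Since K_p = g(X)·P^{-2}, P = (g/K_p)^(1/2) = (1.577/0.0701)^(1/2) = 4.74 atm.

P = 4.74 atm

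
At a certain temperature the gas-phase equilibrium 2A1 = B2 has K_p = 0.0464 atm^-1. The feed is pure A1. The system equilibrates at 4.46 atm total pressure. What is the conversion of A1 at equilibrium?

X = 0.260

Let X = conversion of A1 (basis 1 mol A1); extent of reaction ξ = 0.5X.
At extent ξ: n_A1 = 1 − X; n_B2 = 0.5X.
Summing: n_T = 1 − 0.5X.
With p_i = (n_i/n_T)P, K_p = p_B2 / (p_A1^2).
Setting this equal to 0.0464 atm^-1 and taking the physical root (0 < X < 1) gives X = 0.260.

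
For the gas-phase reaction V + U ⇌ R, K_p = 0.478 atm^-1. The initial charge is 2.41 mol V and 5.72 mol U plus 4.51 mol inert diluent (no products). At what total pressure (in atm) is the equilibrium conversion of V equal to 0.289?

Basis: 2.41 mol V initially; let X = conversion of V. Extent ξ = 2.41X.
Moles: n_V = 2.41 − 2.41X; n_U = 5.72 − 2.41X; n_R = 2.41X; n_I = 4.51 (inert).
Total moles n_T = 12.6 − 2.41X.
K_p = p_R / (p_V p_U) with p_i = (n_i/n_T)·P.
At X = 0.289: the mole-fraction product g(X) = Π y_i^ν_i = 0.9664. Since K_p = g(X)·P^{-1}, P = (g/K_p)^(1/1) = (0.9664/0.478)^(1/1) = 2.02 atm.

P = 2.02 atm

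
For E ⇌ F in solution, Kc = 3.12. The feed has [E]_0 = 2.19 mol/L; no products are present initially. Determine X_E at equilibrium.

X = 0.757

Let X = conversion of E; extent ξ = 2.19·X mol/L.
Concentrations: [E] = 2.19 − 2.19X; [F] = 2.19X.
Kc = [F] / ([E]).
This equals 3.12 at X = 0.757 (the root in 0 < X < 1).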